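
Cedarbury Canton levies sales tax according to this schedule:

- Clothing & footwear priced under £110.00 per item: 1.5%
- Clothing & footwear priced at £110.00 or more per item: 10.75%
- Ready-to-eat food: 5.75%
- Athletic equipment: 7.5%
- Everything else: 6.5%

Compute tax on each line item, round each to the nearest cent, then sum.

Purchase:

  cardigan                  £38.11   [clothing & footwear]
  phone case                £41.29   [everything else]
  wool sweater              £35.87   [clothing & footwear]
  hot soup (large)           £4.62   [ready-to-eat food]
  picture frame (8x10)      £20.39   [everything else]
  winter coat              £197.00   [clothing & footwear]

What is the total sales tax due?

£26.57

Cardigan £38.11: clothing & footwear, under £110.00 → 1.5% → £0.57
Phone case £41.29: everything else → 6.5% → £2.68
Wool sweater £35.87: clothing & footwear, under £110.00 → 1.5% → £0.54
Hot soup (large) £4.62: ready-to-eat food → 5.75% → £0.27
Picture frame (8x10) £20.39: everything else → 6.5% → £1.33
Winter coat £197.00: clothing & footwear, £110.00 or more → 10.75% → £21.18
Total tax = £0.57 + £2.68 + £0.54 + £0.27 + £1.33 + £21.18 = £26.57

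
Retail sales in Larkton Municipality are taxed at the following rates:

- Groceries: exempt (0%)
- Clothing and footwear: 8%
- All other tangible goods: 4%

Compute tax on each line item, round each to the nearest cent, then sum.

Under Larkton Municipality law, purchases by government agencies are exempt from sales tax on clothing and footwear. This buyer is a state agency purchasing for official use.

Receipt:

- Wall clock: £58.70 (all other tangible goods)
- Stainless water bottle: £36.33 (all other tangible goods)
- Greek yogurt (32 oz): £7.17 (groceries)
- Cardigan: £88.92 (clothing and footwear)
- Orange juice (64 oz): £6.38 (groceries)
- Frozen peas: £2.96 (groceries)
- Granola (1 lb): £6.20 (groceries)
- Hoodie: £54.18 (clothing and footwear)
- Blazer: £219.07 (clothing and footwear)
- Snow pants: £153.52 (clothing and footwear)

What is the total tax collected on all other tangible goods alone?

Wall clock £58.70: all other tangible goods → 4% → £2.35
Stainless water bottle £36.33: all other tangible goods → 4% → £1.45
Tax on all other tangible goods = £2.35 + £1.45 = £3.80

£3.80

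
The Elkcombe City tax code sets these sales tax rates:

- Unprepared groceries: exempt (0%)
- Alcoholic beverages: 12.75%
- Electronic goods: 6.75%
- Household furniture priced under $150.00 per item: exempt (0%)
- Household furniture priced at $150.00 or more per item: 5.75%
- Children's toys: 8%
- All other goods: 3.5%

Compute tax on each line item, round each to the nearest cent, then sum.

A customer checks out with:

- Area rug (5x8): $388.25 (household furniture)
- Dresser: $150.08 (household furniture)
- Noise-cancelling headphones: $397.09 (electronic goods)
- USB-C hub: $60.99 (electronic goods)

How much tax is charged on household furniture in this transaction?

Area rug (5x8) $388.25: household furniture, $150.00 or more → 5.75% → $22.32
Dresser $150.08: household furniture, $150.00 or more → 5.75% → $8.63
Tax on household furniture = $22.32 + $8.63 = $30.95

$30.95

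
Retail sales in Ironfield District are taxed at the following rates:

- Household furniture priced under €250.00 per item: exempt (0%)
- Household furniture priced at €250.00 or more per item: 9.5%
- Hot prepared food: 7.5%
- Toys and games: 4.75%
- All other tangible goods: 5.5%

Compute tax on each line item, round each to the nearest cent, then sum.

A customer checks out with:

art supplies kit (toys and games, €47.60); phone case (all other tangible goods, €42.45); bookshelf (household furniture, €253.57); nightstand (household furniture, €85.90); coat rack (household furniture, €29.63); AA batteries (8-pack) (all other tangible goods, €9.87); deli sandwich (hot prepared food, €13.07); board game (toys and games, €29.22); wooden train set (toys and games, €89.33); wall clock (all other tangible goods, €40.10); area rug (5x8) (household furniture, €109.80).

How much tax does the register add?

€38.04

Art supplies kit €47.60: toys and games → 4.75% → €2.26
Phone case €42.45: all other tangible goods → 5.5% → €2.33
Bookshelf €253.57: household furniture, €250.00 or more → 9.5% → €24.09
Nightstand €85.90: household furniture, under €250.00 → 0% → €0.00
Coat rack €29.63: household furniture, under €250.00 → 0% → €0.00
AA batteries (8-pack) €9.87: all other tangible goods → 5.5% → €0.54
Deli sandwich €13.07: hot prepared food → 7.5% → €0.98
Board game €29.22: toys and games → 4.75% → €1.39
Wooden train set €89.33: toys and games → 4.75% → €4.24
Wall clock €40.10: all other tangible goods → 5.5% → €2.21
Area rug (5x8) €109.80: household furniture, under €250.00 → 0% → €0.00
Total tax = €2.26 + €2.33 + €24.09 + €0.54 + €0.98 + €1.39 + €4.24 + €2.21 = €38.04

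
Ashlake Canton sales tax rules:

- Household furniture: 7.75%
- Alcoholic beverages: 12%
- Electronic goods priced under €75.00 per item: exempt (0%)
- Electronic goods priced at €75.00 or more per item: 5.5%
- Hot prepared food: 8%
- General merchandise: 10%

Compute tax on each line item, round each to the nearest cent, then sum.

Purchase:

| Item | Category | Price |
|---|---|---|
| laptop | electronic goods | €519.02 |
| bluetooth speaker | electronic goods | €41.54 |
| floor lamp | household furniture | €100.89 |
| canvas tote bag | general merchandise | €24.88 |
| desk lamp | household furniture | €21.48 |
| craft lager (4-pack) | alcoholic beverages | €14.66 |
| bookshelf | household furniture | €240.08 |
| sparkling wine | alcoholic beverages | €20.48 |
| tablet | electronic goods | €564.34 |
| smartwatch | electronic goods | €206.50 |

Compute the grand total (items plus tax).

Laptop €519.02: electronic goods, €75.00 or more → 5.5% → €28.55
Bluetooth speaker €41.54: electronic goods, under €75.00 → 0% → €0.00
Floor lamp €100.89: household furniture → 7.75% → €7.82
Canvas tote bag €24.88: general merchandise → 10% → €2.49
Desk lamp €21.48: household furniture → 7.75% → €1.66
Craft lager (4-pack) €14.66: alcoholic beverages → 12% → €1.76
Bookshelf €240.08: household furniture → 7.75% → €18.61
Sparkling wine €20.48: alcoholic beverages → 12% → €2.46
Tablet €564.34: electronic goods, €75.00 or more → 5.5% → €31.04
Smartwatch €206.50: electronic goods, €75.00 or more → 5.5% → €11.36
Subtotal = €1753.87; tax = €105.75; total due = €1859.62

€1859.62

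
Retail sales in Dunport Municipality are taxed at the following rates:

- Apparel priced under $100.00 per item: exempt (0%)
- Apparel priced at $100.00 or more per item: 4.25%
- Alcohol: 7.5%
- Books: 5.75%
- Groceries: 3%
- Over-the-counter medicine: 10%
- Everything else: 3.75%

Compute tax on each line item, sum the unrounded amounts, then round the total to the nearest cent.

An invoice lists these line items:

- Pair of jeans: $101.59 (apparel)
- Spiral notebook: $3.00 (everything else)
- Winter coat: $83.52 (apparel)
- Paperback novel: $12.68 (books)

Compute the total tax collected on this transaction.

$5.16

Pair of jeans $101.59: apparel, $100.00 or more → 4.25% → $4.317575
Spiral notebook $3.00: everything else → 3.75% → $0.1125
Winter coat $83.52: apparel, under $100.00 → 0% → $0.00
Paperback novel $12.68: books → 5.75% → $0.7291
Unrounded tax sum = $5.159175 → $5.16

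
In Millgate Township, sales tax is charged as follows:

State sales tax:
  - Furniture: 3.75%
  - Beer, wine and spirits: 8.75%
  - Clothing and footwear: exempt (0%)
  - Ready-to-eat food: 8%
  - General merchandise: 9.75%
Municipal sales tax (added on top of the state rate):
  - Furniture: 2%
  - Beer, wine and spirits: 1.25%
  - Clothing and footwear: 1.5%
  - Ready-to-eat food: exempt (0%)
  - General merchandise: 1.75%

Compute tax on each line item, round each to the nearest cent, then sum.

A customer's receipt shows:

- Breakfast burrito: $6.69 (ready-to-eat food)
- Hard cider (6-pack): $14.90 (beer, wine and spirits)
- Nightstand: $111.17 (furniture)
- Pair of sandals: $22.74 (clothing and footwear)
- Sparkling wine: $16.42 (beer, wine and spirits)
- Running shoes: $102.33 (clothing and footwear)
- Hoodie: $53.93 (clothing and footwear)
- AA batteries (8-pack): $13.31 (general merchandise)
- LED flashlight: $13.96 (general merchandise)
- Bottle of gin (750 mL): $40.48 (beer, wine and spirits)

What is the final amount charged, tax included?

$415.86

Breakfast burrito $6.69: ready-to-eat food → 8% + 0% municipal = 8% → $0.54
Hard cider (6-pack) $14.90: beer, wine and spirits → 8.75% + 1.25% municipal = 10% → $1.49
Nightstand $111.17: furniture → 3.75% + 2% municipal = 5.75% → $6.39
Pair of sandals $22.74: clothing and footwear → 0% + 1.5% municipal = 1.5% → $0.34
Sparkling wine $16.42: beer, wine and spirits → 8.75% + 1.25% municipal = 10% → $1.64
Running shoes $102.33: clothing and footwear → 0% + 1.5% municipal = 1.5% → $1.53
Hoodie $53.93: clothing and footwear → 0% + 1.5% municipal = 1.5% → $0.81
AA batteries (8-pack) $13.31: general merchandise → 9.75% + 1.75% municipal = 11.5% → $1.53
LED flashlight $13.96: general merchandise → 9.75% + 1.75% municipal = 11.5% → $1.61
Bottle of gin (750 mL) $40.48: beer, wine and spirits → 8.75% + 1.25% municipal = 10% → $4.05
Subtotal = $395.93; tax = $19.93; total due = $415.86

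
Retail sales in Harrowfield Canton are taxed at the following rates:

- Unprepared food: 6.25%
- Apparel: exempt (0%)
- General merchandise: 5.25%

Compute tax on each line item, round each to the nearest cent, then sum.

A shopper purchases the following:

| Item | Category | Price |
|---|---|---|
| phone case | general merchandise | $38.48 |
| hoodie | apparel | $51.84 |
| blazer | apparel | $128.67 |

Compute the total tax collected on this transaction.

$2.02

Phone case $38.48: general merchandise → 5.25% → $2.02
Hoodie $51.84: apparel → 0% → $0.00
Blazer $128.67: apparel → 0% → $0.00
Total tax = $2.02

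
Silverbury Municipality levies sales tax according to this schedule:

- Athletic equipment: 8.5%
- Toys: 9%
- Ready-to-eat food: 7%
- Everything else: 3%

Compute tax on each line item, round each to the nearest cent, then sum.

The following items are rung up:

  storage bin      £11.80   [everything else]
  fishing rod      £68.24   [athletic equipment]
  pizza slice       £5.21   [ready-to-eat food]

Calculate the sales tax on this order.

£6.51

Storage bin £11.80: everything else → 3% → £0.35
Fishing rod £68.24: athletic equipment → 8.5% → £5.80
Pizza slice £5.21: ready-to-eat food → 7% → £0.36
Total tax = £0.35 + £5.80 + £0.36 = £6.51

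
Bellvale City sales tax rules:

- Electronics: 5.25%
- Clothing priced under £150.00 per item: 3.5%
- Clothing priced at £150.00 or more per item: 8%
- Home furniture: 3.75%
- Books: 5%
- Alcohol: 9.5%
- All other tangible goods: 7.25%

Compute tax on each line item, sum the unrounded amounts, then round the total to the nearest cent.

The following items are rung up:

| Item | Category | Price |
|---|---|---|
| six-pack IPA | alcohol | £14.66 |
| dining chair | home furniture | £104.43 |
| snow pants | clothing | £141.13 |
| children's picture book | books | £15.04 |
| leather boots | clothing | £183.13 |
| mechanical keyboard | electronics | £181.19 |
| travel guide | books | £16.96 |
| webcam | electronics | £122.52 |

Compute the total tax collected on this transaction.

£42.44

Six-pack IPA £14.66: alcohol → 9.5% → £1.3927
Dining chair £104.43: home furniture → 3.75% → £3.916125
Snow pants £141.13: clothing, under £150.00 → 3.5% → £4.93955
Children's picture book £15.04: books → 5% → £0.752
Leather boots £183.13: clothing, £150.00 or more → 8% → £14.6504
Mechanical keyboard £181.19: electronics → 5.25% → £9.512475
Travel guide £16.96: books → 5% → £0.848
Webcam £122.52: electronics → 5.25% → £6.4323
Unrounded tax sum = £42.44355 → £42.44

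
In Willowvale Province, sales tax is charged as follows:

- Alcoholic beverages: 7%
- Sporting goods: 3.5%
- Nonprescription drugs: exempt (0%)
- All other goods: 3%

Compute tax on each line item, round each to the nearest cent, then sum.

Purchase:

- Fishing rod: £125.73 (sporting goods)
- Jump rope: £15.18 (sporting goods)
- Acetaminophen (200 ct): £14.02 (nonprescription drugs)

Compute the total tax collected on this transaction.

£4.93

Fishing rod £125.73: sporting goods → 3.5% → £4.40
Jump rope £15.18: sporting goods → 3.5% → £0.53
Acetaminophen (200 ct) £14.02: nonprescription drugs → 0% → £0.00
Total tax = £4.40 + £0.53 = £4.93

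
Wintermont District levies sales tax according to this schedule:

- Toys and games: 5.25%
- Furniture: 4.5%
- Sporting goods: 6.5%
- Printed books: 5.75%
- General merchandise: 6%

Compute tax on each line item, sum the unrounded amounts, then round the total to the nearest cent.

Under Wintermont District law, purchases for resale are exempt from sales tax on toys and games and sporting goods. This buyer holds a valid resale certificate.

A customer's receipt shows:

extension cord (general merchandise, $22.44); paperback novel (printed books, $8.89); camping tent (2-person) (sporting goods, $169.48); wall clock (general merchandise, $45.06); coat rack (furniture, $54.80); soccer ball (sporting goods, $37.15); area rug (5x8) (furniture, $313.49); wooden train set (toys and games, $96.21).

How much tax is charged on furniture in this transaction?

Coat rack $54.80: furniture → 4.5% → $2.466
Area rug (5x8) $313.49: furniture → 4.5% → $14.10705
Tax on furniture: unrounded sum = $16.57305 → $16.57

$16.57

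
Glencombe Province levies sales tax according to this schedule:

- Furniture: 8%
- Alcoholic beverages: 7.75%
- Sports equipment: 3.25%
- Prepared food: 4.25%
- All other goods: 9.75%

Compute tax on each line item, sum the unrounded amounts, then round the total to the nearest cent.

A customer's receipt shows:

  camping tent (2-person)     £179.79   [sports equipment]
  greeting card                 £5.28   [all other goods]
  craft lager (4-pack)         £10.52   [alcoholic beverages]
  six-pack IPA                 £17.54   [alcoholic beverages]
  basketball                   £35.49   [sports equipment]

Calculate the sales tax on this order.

£9.69

Camping tent (2-person) £179.79: sports equipment → 3.25% → £5.843175
Greeting card £5.28: all other goods → 9.75% → £0.5148
Craft lager (4-pack) £10.52: alcoholic beverages → 7.75% → £0.8153
Six-pack IPA £17.54: alcoholic beverages → 7.75% → £1.35935
Basketball £35.49: sports equipment → 3.25% → £1.153425
Unrounded tax sum = £9.68605 → £9.69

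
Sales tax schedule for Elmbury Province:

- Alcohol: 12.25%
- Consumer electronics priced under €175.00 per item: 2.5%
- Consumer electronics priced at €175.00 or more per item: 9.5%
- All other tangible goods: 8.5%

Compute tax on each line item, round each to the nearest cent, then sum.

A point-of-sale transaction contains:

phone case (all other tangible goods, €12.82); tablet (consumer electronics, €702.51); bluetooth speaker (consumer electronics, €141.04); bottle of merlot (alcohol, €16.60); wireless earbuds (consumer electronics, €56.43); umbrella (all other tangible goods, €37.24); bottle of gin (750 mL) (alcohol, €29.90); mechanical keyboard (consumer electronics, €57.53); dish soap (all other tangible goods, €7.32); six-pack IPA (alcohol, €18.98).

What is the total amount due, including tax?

€1166.39

Phone case €12.82: all other tangible goods → 8.5% → €1.09
Tablet €702.51: consumer electronics, €175.00 or more → 9.5% → €66.74
Bluetooth speaker €141.04: consumer electronics, under €175.00 → 2.5% → €3.53
Bottle of merlot €16.60: alcohol → 12.25% → €2.03
Wireless earbuds €56.43: consumer electronics, under €175.00 → 2.5% → €1.41
Umbrella €37.24: all other tangible goods → 8.5% → €3.17
Bottle of gin (750 mL) €29.90: alcohol → 12.25% → €3.66
Mechanical keyboard €57.53: consumer electronics, under €175.00 → 2.5% → €1.44
Dish soap €7.32: all other tangible goods → 8.5% → €0.62
Six-pack IPA €18.98: alcohol → 12.25% → €2.33
Subtotal = €1080.37; tax = €86.02; total due = €1166.39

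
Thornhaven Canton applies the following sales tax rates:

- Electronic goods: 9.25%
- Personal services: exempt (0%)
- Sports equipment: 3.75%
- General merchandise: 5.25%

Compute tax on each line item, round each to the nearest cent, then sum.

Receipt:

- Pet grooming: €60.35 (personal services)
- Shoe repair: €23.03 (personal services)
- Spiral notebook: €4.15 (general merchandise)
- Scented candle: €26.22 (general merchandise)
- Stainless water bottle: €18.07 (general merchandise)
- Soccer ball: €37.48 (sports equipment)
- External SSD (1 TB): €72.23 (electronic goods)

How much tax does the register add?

€10.64

Pet grooming €60.35: personal services → 0% → €0.00
Shoe repair €23.03: personal services → 0% → €0.00
Spiral notebook €4.15: general merchandise → 5.25% → €0.22
Scented candle €26.22: general merchandise → 5.25% → €1.38
Stainless water bottle €18.07: general merchandise → 5.25% → €0.95
Soccer ball €37.48: sports equipment → 3.75% → €1.41
External SSD (1 TB) €72.23: electronic goods → 9.25% → €6.68
Total tax = €0.22 + €1.38 + €0.95 + €1.41 + €6.68 = €10.64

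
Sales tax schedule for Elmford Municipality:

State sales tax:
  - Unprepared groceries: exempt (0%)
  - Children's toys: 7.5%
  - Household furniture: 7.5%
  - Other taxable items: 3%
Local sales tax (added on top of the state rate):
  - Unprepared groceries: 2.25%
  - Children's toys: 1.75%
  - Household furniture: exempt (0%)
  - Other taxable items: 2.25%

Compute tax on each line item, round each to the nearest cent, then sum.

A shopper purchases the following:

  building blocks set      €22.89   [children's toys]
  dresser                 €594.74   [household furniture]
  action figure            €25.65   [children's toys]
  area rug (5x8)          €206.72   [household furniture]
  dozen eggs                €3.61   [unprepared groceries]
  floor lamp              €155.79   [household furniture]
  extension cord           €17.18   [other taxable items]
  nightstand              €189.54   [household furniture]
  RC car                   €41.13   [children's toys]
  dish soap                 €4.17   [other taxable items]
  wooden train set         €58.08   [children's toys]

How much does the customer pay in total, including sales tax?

€1420.37

Building blocks set €22.89: children's toys → 7.5% + 1.75% local = 9.25% → €2.12
Dresser €594.74: household furniture → 7.5% + 0% local = 7.5% → €44.61
Action figure €25.65: children's toys → 7.5% + 1.75% local = 9.25% → €2.37
Area rug (5x8) €206.72: household furniture → 7.5% + 0% local = 7.5% → €15.50
Dozen eggs €3.61: unprepared groceries → 0% + 2.25% local = 2.25% → €0.08
Floor lamp €155.79: household furniture → 7.5% + 0% local = 7.5% → €11.68
Extension cord €17.18: other taxable items → 3% + 2.25% local = 5.25% → €0.90
Nightstand €189.54: household furniture → 7.5% + 0% local = 7.5% → €14.22
RC car €41.13: children's toys → 7.5% + 1.75% local = 9.25% → €3.80
Dish soap €4.17: other taxable items → 3% + 2.25% local = 5.25% → €0.22
Wooden train set €58.08: children's toys → 7.5% + 1.75% local = 9.25% → €5.37
Subtotal = €1319.50; tax = €100.87; total due = €1420.37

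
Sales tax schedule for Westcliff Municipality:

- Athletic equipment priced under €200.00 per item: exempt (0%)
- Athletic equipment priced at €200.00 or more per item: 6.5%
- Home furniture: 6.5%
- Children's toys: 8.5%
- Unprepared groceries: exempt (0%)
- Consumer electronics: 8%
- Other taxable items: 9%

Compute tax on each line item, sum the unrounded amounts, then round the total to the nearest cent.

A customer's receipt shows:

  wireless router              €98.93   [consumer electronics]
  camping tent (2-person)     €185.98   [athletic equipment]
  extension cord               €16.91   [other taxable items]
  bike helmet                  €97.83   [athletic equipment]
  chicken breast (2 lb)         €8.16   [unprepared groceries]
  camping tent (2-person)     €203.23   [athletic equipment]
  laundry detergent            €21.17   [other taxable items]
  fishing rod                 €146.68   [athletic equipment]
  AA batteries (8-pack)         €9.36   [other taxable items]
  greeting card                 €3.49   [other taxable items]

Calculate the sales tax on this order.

Wireless router €98.93: consumer electronics → 8% → €7.9144
Camping tent (2-person) €185.98: athletic equipment, under €200.00 → 0% → €0.00
Extension cord €16.91: other taxable items → 9% → €1.5219
Bike helmet €97.83: athletic equipment, under €200.00 → 0% → €0.00
Chicken breast (2 lb) €8.16: unprepared groceries → 0% → €0.00
Camping tent (2-person) €203.23: athletic equipment, €200.00 or more → 6.5% → €13.20995
Laundry detergent €21.17: other taxable items → 9% → €1.9053
Fishing rod €146.68: athletic equipment, under €200.00 → 0% → €0.00
AA batteries (8-pack) €9.36: other taxable items → 9% → €0.8424
Greeting card €3.49: other taxable items → 9% → €0.3141
Unrounded tax sum = €25.70805 → €25.71

€25.71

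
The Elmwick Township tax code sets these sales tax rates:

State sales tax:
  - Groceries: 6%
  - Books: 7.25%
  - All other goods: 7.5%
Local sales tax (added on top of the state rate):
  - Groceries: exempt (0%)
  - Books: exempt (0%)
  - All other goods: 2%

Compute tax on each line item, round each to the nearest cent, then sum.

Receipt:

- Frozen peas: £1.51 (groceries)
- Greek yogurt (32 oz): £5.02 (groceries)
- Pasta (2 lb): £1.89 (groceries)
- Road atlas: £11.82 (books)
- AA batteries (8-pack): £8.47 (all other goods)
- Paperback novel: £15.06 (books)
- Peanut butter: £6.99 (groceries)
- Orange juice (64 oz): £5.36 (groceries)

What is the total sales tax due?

£3.99

Frozen peas £1.51: groceries → 6% + 0% local = 6% → £0.09
Greek yogurt (32 oz) £5.02: groceries → 6% + 0% local = 6% → £0.30
Pasta (2 lb) £1.89: groceries → 6% + 0% local = 6% → £0.11
Road atlas £11.82: books → 7.25% + 0% local = 7.25% → £0.86
AA batteries (8-pack) £8.47: all other goods → 7.5% + 2% local = 9.5% → £0.80
Paperback novel £15.06: books → 7.25% + 0% local = 7.25% → £1.09
Peanut butter £6.99: groceries → 6% + 0% local = 6% → £0.42
Orange juice (64 oz) £5.36: groceries → 6% + 0% local = 6% → £0.32
Total tax = £0.09 + £0.30 + £0.11 + £0.86 + £0.80 + £1.09 + £0.42 + £0.32 = £3.99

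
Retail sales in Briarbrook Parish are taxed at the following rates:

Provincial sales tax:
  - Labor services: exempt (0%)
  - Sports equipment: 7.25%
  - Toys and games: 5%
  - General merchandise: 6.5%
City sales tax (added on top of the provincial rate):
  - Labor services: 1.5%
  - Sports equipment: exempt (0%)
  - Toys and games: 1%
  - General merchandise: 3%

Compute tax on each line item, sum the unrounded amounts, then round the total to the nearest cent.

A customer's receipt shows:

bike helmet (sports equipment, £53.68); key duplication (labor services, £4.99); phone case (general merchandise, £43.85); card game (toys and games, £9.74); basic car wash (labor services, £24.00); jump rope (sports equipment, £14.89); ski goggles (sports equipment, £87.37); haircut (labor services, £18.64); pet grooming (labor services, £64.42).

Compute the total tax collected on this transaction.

Bike helmet £53.68: sports equipment → 7.25% + 0% city = 7.25% → £3.8918
Key duplication £4.99: labor services → 0% + 1.5% city = 1.5% → £0.07485
Phone case £43.85: general merchandise → 6.5% + 3% city = 9.5% → £4.16575
Card game £9.74: toys and games → 5% + 1% city = 6% → £0.5844
Basic car wash £24.00: labor services → 0% + 1.5% city = 1.5% → £0.36
Jump rope £14.89: sports equipment → 7.25% + 0% city = 7.25% → £1.079525
Ski goggles £87.37: sports equipment → 7.25% + 0% city = 7.25% → £6.334325
Haircut £18.64: labor services → 0% + 1.5% city = 1.5% → £0.2796
Pet grooming £64.42: labor services → 0% + 1.5% city = 1.5% → £0.9663
Unrounded tax sum = £17.73655 → £17.74

£17.74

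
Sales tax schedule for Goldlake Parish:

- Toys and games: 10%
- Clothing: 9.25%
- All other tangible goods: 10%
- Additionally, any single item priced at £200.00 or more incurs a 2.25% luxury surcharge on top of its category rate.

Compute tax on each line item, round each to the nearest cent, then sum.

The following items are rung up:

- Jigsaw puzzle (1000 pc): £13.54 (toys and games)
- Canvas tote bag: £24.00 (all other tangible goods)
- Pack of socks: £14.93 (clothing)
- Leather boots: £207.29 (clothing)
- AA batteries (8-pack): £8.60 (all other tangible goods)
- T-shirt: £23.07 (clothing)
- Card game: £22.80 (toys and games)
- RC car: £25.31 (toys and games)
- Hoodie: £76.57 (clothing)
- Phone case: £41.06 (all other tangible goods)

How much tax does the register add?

Jigsaw puzzle (1000 pc) £13.54: toys and games → 10% → £1.35
Canvas tote bag £24.00: all other tangible goods → 10% → £2.40
Pack of socks £14.93: clothing → 9.25% → £1.38
Leather boots £207.29: clothing → 9.25% + 2.25% surcharge = 11.5% → £23.84
AA batteries (8-pack) £8.60: all other tangible goods → 10% → £0.86
T-shirt £23.07: clothing → 9.25% → £2.13
Card game £22.80: toys and games → 10% → £2.28
RC car £25.31: toys and games → 10% → £2.53
Hoodie £76.57: clothing → 9.25% → £7.08
Phone case £41.06: all other tangible goods → 10% → £4.11
Total tax = £1.35 + £2.40 + £1.38 + £23.84 + £0.86 + £2.13 + £2.28 + £2.53 + £7.08 + £4.11 = £47.96

£47.96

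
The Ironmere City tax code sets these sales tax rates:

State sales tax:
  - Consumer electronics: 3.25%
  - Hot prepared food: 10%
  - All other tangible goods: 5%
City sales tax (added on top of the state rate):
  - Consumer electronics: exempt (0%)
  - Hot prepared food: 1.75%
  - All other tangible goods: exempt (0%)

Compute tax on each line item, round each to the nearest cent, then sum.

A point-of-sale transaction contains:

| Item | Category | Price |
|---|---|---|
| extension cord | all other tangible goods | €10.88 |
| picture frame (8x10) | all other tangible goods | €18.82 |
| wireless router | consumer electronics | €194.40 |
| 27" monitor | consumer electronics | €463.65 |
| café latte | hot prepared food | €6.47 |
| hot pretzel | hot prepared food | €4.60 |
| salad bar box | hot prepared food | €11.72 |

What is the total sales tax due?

Extension cord €10.88: all other tangible goods → 5% + 0% city = 5% → €0.54
Picture frame (8x10) €18.82: all other tangible goods → 5% + 0% city = 5% → €0.94
Wireless router €194.40: consumer electronics → 3.25% + 0% city = 3.25% → €6.32
27" monitor €463.65: consumer electronics → 3.25% + 0% city = 3.25% → €15.07
Café latte €6.47: hot prepared food → 10% + 1.75% city = 11.75% → €0.76
Hot pretzel €4.60: hot prepared food → 10% + 1.75% city = 11.75% → €0.54
Salad bar box €11.72: hot prepared food → 10% + 1.75% city = 11.75% → €1.38
Total tax = €0.54 + €0.94 + €6.32 + €15.07 + €0.76 + €0.54 + €1.38 = €25.55

€25.55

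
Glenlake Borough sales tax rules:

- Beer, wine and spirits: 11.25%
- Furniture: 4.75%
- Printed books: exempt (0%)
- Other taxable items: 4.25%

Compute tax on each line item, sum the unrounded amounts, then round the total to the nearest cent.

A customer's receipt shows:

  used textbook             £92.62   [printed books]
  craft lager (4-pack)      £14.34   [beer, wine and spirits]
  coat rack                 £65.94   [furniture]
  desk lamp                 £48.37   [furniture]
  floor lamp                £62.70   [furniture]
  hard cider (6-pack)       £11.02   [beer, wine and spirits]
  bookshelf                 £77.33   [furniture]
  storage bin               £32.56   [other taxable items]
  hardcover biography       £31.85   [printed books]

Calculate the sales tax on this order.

£16.32

Used textbook £92.62: printed books → 0% → £0.00
Craft lager (4-pack) £14.34: beer, wine and spirits → 11.25% → £1.61325
Coat rack £65.94: furniture → 4.75% → £3.13215
Desk lamp £48.37: furniture → 4.75% → £2.297575
Floor lamp £62.70: furniture → 4.75% → £2.97825
Hard cider (6-pack) £11.02: beer, wine and spirits → 11.25% → £1.23975
Bookshelf £77.33: furniture → 4.75% → £3.673175
Storage bin £32.56: other taxable items → 4.25% → £1.3838
Hardcover biography £31.85: printed books → 0% → £0.00
Unrounded tax sum = £16.31795 → £16.32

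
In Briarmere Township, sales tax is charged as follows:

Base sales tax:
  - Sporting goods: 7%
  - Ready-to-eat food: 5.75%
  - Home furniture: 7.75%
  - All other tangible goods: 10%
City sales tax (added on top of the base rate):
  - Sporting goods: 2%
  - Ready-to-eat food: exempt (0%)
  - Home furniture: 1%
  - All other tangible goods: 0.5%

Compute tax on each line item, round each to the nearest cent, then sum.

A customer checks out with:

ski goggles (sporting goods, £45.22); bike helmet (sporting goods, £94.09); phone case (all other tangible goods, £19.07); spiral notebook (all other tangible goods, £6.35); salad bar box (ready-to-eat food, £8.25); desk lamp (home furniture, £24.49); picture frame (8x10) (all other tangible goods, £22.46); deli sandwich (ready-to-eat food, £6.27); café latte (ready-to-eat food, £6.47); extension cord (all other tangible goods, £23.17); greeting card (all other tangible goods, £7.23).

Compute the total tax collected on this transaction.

£24.10

Ski goggles £45.22: sporting goods → 7% + 2% city = 9% → £4.07
Bike helmet £94.09: sporting goods → 7% + 2% city = 9% → £8.47
Phone case £19.07: all other tangible goods → 10% + 0.5% city = 10.5% → £2.00
Spiral notebook £6.35: all other tangible goods → 10% + 0.5% city = 10.5% → £0.67
Salad bar box £8.25: ready-to-eat food → 5.75% + 0% city = 5.75% → £0.47
Desk lamp £24.49: home furniture → 7.75% + 1% city = 8.75% → £2.14
Picture frame (8x10) £22.46: all other tangible goods → 10% + 0.5% city = 10.5% → £2.36
Deli sandwich £6.27: ready-to-eat food → 5.75% + 0% city = 5.75% → £0.36
Café latte £6.47: ready-to-eat food → 5.75% + 0% city = 5.75% → £0.37
Extension cord £23.17: all other tangible goods → 10% + 0.5% city = 10.5% → £2.43
Greeting card £7.23: all other tangible goods → 10% + 0.5% city = 10.5% → £0.76
Total tax = £4.07 + £8.47 + £2.00 + £0.67 + £0.47 + £2.14 + £2.36 + £0.36 + £0.37 + £2.43 + £0.76 = £24.10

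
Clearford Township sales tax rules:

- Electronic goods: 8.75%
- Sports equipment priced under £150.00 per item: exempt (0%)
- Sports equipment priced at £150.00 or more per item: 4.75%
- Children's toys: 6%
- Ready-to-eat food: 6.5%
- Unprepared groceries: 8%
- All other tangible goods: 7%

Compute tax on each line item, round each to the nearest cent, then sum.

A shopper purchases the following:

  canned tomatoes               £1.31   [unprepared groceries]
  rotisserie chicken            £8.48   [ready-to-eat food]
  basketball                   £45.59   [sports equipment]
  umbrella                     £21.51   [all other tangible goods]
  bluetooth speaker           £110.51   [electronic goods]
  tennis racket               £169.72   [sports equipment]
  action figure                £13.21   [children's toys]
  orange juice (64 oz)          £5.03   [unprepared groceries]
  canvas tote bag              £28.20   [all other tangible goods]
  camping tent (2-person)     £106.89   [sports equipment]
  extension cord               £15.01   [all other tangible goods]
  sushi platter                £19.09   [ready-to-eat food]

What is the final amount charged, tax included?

£569.89

Canned tomatoes £1.31: unprepared groceries → 8% → £0.10
Rotisserie chicken £8.48: ready-to-eat food → 6.5% → £0.55
Basketball £45.59: sports equipment, under £150.00 → 0% → £0.00
Umbrella £21.51: all other tangible goods → 7% → £1.51
Bluetooth speaker £110.51: electronic goods → 8.75% → £9.67
Tennis racket £169.72: sports equipment, £150.00 or more → 4.75% → £8.06
Action figure £13.21: children's toys → 6% → £0.79
Orange juice (64 oz) £5.03: unprepared groceries → 8% → £0.40
Canvas tote bag £28.20: all other tangible goods → 7% → £1.97
Camping tent (2-person) £106.89: sports equipment, under £150.00 → 0% → £0.00
Extension cord £15.01: all other tangible goods → 7% → £1.05
Sushi platter £19.09: ready-to-eat food → 6.5% → £1.24
Subtotal = £544.55; tax = £25.34; total due = £569.89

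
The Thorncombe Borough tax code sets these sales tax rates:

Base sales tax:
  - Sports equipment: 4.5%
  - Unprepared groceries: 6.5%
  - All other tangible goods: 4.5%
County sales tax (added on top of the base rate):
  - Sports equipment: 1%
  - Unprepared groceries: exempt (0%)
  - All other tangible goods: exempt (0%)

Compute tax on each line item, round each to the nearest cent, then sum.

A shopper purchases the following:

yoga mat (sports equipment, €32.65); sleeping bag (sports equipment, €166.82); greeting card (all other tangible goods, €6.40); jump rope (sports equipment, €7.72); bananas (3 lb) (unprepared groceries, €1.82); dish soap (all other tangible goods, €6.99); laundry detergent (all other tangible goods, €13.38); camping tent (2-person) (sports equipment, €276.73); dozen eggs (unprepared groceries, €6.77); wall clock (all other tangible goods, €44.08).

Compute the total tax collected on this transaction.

Yoga mat €32.65: sports equipment → 4.5% + 1% county = 5.5% → €1.80
Sleeping bag €166.82: sports equipment → 4.5% + 1% county = 5.5% → €9.18
Greeting card €6.40: all other tangible goods → 4.5% + 0% county = 4.5% → €0.29
Jump rope €7.72: sports equipment → 4.5% + 1% county = 5.5% → €0.42
Bananas (3 lb) €1.82: unprepared groceries → 6.5% + 0% county = 6.5% → €0.12
Dish soap €6.99: all other tangible goods → 4.5% + 0% county = 4.5% → €0.31
Laundry detergent €13.38: all other tangible goods → 4.5% + 0% county = 4.5% → €0.60
Camping tent (2-person) €276.73: sports equipment → 4.5% + 1% county = 5.5% → €15.22
Dozen eggs €6.77: unprepared groceries → 6.5% + 0% county = 6.5% → €0.44
Wall clock €44.08: all other tangible goods → 4.5% + 0% county = 4.5% → €1.98
Total tax = €1.80 + €9.18 + €0.29 + €0.42 + €0.12 + €0.31 + €0.60 + €15.22 + €0.44 + €1.98 = €30.36

€30.36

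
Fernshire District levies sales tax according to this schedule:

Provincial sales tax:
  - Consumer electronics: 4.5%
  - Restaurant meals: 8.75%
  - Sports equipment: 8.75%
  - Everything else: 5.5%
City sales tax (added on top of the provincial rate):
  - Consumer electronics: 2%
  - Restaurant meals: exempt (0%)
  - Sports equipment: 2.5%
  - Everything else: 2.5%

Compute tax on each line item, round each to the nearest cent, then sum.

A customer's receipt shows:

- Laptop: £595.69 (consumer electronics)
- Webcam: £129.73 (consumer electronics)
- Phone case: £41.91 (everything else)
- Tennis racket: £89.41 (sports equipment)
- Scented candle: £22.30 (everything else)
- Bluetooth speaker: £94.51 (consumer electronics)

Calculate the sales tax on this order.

£68.48

Laptop £595.69: consumer electronics → 4.5% + 2% city = 6.5% → £38.72
Webcam £129.73: consumer electronics → 4.5% + 2% city = 6.5% → £8.43
Phone case £41.91: everything else → 5.5% + 2.5% city = 8% → £3.35
Tennis racket £89.41: sports equipment → 8.75% + 2.5% city = 11.25% → £10.06
Scented candle £22.30: everything else → 5.5% + 2.5% city = 8% → £1.78
Bluetooth speaker £94.51: consumer electronics → 4.5% + 2% city = 6.5% → £6.14
Total tax = £38.72 + £8.43 + £3.35 + £10.06 + £1.78 + £6.14 = £68.48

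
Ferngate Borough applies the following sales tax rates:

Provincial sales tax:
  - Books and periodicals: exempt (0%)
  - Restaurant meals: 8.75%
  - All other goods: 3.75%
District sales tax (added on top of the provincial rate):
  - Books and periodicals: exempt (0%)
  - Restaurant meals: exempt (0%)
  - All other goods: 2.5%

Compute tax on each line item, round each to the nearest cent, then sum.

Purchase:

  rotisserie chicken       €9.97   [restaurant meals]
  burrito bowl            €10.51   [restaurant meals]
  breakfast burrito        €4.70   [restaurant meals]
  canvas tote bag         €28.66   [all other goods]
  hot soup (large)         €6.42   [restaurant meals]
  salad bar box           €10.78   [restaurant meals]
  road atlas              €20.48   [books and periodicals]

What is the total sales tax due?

€5.49

Rotisserie chicken €9.97: restaurant meals → 8.75% + 0% district = 8.75% → €0.87
Burrito bowl €10.51: restaurant meals → 8.75% + 0% district = 8.75% → €0.92
Breakfast burrito €4.70: restaurant meals → 8.75% + 0% district = 8.75% → €0.41
Canvas tote bag €28.66: all other goods → 3.75% + 2.5% district = 6.25% → €1.79
Hot soup (large) €6.42: restaurant meals → 8.75% + 0% district = 8.75% → €0.56
Salad bar box €10.78: restaurant meals → 8.75% + 0% district = 8.75% → €0.94
Road atlas €20.48: books and periodicals → 0% + 0% district = 0% → €0.00
Total tax = €0.87 + €0.92 + €0.41 + €1.79 + €0.56 + €0.94 = €5.49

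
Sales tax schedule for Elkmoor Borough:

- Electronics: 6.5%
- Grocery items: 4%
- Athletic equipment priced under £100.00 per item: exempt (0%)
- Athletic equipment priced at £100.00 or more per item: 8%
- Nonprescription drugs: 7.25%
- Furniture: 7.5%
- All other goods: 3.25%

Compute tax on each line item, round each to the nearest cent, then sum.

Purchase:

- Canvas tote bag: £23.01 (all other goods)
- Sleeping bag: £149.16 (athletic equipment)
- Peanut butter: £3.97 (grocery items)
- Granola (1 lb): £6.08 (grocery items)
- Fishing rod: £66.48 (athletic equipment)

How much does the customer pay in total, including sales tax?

£261.78

Canvas tote bag £23.01: all other goods → 3.25% → £0.75
Sleeping bag £149.16: athletic equipment, £100.00 or more → 8% → £11.93
Peanut butter £3.97: grocery items → 4% → £0.16
Granola (1 lb) £6.08: grocery items → 4% → £0.24
Fishing rod £66.48: athletic equipment, under £100.00 → 0% → £0.00
Subtotal = £248.70; tax = £13.08; total due = £261.78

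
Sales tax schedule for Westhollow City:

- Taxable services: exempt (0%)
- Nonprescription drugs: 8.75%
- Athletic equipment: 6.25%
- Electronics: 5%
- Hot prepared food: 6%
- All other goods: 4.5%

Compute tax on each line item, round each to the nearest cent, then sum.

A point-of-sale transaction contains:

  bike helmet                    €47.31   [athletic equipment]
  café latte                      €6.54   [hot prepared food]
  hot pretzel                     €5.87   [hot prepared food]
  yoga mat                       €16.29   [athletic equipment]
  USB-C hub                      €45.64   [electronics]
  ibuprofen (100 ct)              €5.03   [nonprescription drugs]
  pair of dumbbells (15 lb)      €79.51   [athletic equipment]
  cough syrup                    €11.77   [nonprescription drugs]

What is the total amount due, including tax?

Bike helmet €47.31: athletic equipment → 6.25% → €2.96
Café latte €6.54: hot prepared food → 6% → €0.39
Hot pretzel €5.87: hot prepared food → 6% → €0.35
Yoga mat €16.29: athletic equipment → 6.25% → €1.02
USB-C hub €45.64: electronics → 5% → €2.28
Ibuprofen (100 ct) €5.03: nonprescription drugs → 8.75% → €0.44
Pair of dumbbells (15 lb) €79.51: athletic equipment → 6.25% → €4.97
Cough syrup €11.77: nonprescription drugs → 8.75% → €1.03
Subtotal = €217.96; tax = €13.44; total due = €231.40

€231.40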